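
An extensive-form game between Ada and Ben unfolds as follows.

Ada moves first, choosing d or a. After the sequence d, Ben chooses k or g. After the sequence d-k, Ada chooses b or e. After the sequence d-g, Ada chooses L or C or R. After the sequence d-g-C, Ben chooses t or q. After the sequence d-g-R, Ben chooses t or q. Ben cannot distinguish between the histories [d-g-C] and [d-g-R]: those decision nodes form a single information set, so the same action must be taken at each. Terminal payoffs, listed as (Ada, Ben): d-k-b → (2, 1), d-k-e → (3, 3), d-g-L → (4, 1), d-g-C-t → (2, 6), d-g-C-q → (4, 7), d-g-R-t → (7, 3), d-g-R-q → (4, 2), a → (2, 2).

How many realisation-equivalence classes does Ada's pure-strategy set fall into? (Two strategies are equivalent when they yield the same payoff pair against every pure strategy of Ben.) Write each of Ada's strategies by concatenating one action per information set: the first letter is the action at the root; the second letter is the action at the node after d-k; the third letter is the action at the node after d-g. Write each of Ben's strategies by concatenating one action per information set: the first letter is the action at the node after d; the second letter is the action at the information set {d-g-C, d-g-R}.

Ada has 12 pure strategies: dbL, dbC, dbR, deL, deC, deR, abL, abC, abR, aeL, aeC, aeR. Columns: kt, kq, gt, gq.
{dbL} → row (2,1) (2,1) (4,1) (4,1)
{dbC} → row (2,1) (2,1) (2,6) (4,7)
{dbR} → row (2,1) (2,1) (7,3) (4,2)
{deL} → row (3,3) (3,3) (4,1) (4,1)
{deC} → row (3,3) (3,3) (2,6) (4,7)
{deR} → row (3,3) (3,3) (7,3) (4,2)
{abL, abC, abR, aeL, aeC, aeR} → row (2,2) (2,2) (2,2) (2,2)
That's 7 distinct rows out of 12 strategies.

7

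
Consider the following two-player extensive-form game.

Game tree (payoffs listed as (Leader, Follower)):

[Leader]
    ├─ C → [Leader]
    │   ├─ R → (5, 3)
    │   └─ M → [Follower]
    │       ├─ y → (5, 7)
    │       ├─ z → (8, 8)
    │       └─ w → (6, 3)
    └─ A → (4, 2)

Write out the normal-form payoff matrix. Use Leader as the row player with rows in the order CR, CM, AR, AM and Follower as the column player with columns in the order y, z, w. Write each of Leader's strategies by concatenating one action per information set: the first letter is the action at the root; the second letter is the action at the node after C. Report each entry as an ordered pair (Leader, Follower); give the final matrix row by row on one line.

            y        z        w
  CR    (5,3)    (5,3)    (5,3)
  CM    (5,7)    (8,8)    (6,3)
  AR    (4,2)    (4,2)    (4,2)
  AM    (4,2)    (4,2)    (4,2)

CR: (5,3) (5,3) (5,3) | CM: (5,7) (8,8) (6,3) | AR: (4,2) (4,2) (4,2) | AM: (4,2) (4,2) (4,2)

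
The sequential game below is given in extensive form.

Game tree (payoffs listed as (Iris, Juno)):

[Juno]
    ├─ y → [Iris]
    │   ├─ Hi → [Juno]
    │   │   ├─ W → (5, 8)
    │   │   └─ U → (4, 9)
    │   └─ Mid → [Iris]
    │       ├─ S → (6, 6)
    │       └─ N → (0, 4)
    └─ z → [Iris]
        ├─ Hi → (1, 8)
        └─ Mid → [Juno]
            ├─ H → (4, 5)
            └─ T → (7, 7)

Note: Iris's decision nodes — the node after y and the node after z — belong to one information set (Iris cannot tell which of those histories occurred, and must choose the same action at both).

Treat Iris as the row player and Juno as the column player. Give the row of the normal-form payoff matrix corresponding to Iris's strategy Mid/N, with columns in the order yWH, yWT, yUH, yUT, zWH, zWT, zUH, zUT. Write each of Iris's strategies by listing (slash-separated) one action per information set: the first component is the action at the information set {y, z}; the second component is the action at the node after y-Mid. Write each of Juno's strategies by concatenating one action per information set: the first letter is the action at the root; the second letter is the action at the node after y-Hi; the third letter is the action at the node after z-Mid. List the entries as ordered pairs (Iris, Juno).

vs yWH: Juno plays y → Iris plays Mid at [y] → Iris plays N at [y-Mid] → (0, 4)
vs yWT: Juno plays y → Iris plays Mid at [y] → Iris plays N at [y-Mid] → (0, 4)
vs yUH: Juno plays y → Iris plays Mid at [y] → Iris plays N at [y-Mid] → (0, 4)
vs yUT: Juno plays y → Iris plays Mid at [y] → Iris plays N at [y-Mid] → (0, 4)
vs zWH: Juno plays z → Iris plays Mid at [z] → Juno plays H at [z-Mid] → (4, 5)
vs zWT: Juno plays z → Iris plays Mid at [z] → Juno plays T at [z-Mid] → (7, 7)
vs zUH: Juno plays z → Iris plays Mid at [z] → Juno plays H at [z-Mid] → (4, 5)
vs zUT: Juno plays z → Iris plays Mid at [z] → Juno plays T at [z-Mid] → (7, 7)

(0,4) (0,4) (0,4) (0,4) (4,5) (7,7) (4,5) (7,7)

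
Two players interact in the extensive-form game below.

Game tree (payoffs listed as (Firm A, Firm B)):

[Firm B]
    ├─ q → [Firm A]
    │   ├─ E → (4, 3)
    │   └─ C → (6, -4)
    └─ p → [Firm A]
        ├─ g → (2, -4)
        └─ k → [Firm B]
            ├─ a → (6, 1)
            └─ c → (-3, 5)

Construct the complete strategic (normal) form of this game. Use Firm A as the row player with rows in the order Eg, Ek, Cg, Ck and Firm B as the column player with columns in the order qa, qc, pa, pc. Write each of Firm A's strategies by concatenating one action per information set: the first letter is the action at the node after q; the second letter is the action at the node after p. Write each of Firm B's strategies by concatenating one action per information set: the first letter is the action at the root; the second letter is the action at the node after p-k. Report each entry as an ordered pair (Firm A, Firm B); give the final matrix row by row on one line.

Row Eg: qa→(4,3), qc→(4,3), pa→(2,-4), pc→(2,-4)
Row Ek: qa→(4,3), qc→(4,3), pa→(6,1), pc→(-3,5)
Row Cg: qa→(6,-4), qc→(6,-4), pa→(2,-4), pc→(2,-4)
Row Ck: qa→(6,-4), qc→(6,-4), pa→(6,1), pc→(-3,5)

Eg: (4,3) (4,3) (2,-4) (2,-4) | Ek: (4,3) (4,3) (6,1) (-3,5) | Cg: (6,-4) (6,-4) (2,-4) (2,-4) | Ck: (6,-4) (6,-4) (6,1) (-3,5)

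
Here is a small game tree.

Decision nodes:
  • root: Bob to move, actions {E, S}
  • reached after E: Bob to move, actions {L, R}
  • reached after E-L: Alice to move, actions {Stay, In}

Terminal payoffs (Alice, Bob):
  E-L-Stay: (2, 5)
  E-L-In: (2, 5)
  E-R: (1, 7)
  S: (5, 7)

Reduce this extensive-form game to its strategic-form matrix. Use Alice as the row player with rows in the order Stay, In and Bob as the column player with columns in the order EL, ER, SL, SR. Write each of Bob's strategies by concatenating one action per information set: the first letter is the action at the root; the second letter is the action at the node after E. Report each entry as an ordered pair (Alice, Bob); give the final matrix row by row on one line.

Stay: (2,5) (1,7) (5,7) (5,7) | In: (2,5) (1,7) (5,7) (5,7)

Row Stay: EL→(2,5), ER→(1,7), SL→(5,7), SR→(5,7)
Row In: EL→(2,5), ER→(1,7), SL→(5,7), SR→(5,7)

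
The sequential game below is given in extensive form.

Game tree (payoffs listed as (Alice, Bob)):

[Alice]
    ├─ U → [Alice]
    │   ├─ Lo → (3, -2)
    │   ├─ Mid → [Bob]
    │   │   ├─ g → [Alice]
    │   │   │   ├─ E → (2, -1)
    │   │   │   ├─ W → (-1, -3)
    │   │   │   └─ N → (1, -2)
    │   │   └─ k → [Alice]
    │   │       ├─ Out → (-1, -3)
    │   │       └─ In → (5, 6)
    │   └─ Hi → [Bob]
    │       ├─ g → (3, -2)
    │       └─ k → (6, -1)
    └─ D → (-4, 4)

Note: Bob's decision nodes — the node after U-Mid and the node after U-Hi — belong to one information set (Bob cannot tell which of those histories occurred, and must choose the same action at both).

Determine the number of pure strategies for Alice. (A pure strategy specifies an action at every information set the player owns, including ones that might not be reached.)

36

Alice owns the root with actions {U, D} — two choices.
Alice owns the node after U with actions {Lo, Mid, Hi} — three choices.
Alice owns the node after U-Mid-g with actions {E, W, N} — three choices.
Alice owns the node after U-Mid-k with actions {Out, In} — two choices.
A pure strategy fixes one action at each information set independently, so the count is the product 2 × 3 × 3 × 2 = 36.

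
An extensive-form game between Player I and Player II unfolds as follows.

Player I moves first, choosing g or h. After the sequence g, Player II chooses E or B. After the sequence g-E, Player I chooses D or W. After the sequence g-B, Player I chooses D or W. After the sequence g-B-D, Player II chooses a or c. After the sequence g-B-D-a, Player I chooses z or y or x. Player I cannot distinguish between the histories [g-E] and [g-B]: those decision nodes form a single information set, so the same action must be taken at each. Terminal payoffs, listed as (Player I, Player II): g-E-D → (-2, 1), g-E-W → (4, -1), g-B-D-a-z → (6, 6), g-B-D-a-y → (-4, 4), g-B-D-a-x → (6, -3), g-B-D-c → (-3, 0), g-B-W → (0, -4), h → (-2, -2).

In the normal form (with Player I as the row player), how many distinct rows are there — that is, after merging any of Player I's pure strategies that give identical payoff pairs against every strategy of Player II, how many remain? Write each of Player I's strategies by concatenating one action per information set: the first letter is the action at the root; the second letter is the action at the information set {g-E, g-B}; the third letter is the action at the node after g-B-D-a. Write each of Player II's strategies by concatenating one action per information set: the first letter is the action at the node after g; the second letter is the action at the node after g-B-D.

5

Player I has 12 pure strategies: gDz, gDy, gDx, gWz, gWy, gWx, hDz, hDy, hDx, hWz, hWy, hWx. Columns: Ea, Ec, Ba, Bc.
{gDz} → row (-2,1) (-2,1) (6,6) (-3,0)
{gDy} → row (-2,1) (-2,1) (-4,4) (-3,0)
{gDx} → row (-2,1) (-2,1) (6,-3) (-3,0)
{gWz, gWy, gWx} → row (4,-1) (4,-1) (0,-4) (0,-4)
{hDz, hDy, hDx, hWz, hWy, hWx} → row (-2,-2) (-2,-2) (-2,-2) (-2,-2)
That's 5 distinct rows out of 12 strategies.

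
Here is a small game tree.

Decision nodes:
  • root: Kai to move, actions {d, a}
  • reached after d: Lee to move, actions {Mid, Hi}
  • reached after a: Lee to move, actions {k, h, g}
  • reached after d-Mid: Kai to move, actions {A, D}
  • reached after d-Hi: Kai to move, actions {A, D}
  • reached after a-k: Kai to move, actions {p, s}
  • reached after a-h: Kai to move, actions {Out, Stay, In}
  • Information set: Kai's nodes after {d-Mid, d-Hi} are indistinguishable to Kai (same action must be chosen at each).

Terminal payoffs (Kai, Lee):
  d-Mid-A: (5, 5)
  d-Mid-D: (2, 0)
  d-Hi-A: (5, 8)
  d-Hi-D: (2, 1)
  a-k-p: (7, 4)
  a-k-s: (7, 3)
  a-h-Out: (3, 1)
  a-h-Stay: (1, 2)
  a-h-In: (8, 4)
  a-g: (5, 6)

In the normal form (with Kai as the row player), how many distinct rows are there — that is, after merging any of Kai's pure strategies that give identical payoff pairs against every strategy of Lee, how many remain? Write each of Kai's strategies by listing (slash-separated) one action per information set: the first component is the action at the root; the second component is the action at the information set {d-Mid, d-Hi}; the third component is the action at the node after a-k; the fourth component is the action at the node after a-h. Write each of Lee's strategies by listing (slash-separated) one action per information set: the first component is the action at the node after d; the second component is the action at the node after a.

8

Kai has 24 pure strategies: d/A/p/Out, d/A/p/Stay, d/A/p/In, d/A/s/Out, d/A/s/Stay, d/A/s/In, d/D/p/Out, d/D/p/Stay, d/D/p/In, d/D/s/Out, d/D/s/Stay, d/D/s/In, a/A/p/Out, a/A/p/Stay, a/A/p/In, a/A/s/Out, a/A/s/Stay, a/A/s/In, a/D/p/Out, a/D/p/Stay, a/D/p/In, a/D/s/Out, a/D/s/Stay, a/D/s/In. Columns: Mid/k, Mid/h, Mid/g, Hi/k, Hi/h, Hi/g.
{d/A/p/Out, d/A/p/Stay, d/A/p/In, d/A/s/Out, d/A/s/Stay, d/A/s/In} → row (5,5) (5,5) (5,5) (5,8) (5,8) (5,8)
{d/D/p/Out, d/D/p/Stay, d/D/p/In, d/D/s/Out, d/D/s/Stay, d/D/s/In} → row (2,0) (2,0) (2,0) (2,1) (2,1) (2,1)
{a/A/p/Out, a/D/p/Out} → row (7,4) (3,1) (5,6) (7,4) (3,1) (5,6)
{a/A/p/Stay, a/D/p/Stay} → row (7,4) (1,2) (5,6) (7,4) (1,2) (5,6)
{a/A/p/In, a/D/p/In} → row (7,4) (8,4) (5,6) (7,4) (8,4) (5,6)
{a/A/s/Out, a/D/s/Out} → row (7,3) (3,1) (5,6) (7,3) (3,1) (5,6)
{a/A/s/Stay, a/D/s/Stay} → row (7,3) (1,2) (5,6) (7,3) (1,2) (5,6)
{a/A/s/In, a/D/s/In} → row (7,3) (8,4) (5,6) (7,3) (8,4) (5,6)
That's 8 distinct rows out of 24 strategies.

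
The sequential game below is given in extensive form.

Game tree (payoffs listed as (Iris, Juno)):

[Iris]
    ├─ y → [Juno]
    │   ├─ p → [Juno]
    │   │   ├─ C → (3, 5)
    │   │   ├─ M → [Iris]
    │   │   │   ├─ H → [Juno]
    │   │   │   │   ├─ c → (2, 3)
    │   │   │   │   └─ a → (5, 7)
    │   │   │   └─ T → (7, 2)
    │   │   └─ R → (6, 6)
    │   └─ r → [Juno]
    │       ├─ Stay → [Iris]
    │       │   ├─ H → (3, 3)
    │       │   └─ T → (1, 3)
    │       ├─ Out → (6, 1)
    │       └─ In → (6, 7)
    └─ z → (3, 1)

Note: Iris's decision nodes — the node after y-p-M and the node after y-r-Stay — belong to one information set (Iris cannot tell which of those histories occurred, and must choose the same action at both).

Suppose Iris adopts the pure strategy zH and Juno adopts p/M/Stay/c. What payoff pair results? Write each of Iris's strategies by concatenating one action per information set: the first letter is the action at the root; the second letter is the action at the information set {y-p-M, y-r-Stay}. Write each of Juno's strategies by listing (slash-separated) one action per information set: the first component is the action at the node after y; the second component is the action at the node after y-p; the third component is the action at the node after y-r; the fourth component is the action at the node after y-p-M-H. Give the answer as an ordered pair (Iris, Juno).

Trace the play path from the root:
  Iris plays z
→ terminal payoff (3, 1).
(Iris's choice at the information set {y-p-M, y-r-Stay} is never reached on this path, so it doesn't affect the outcome.)

(3, 1)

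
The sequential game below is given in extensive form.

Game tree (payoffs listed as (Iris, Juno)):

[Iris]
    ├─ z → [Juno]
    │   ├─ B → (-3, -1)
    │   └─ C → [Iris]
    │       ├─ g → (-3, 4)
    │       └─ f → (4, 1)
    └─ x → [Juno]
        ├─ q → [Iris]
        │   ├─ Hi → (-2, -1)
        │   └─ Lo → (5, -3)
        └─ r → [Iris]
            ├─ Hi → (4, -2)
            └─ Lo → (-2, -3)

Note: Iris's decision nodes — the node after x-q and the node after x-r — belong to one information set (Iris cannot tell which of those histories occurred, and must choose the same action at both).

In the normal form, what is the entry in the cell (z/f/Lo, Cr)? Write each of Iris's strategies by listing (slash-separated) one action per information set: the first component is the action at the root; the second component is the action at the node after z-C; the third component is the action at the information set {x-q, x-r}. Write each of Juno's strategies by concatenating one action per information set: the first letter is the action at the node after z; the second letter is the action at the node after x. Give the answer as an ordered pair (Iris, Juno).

(4, 1)

Trace the play path from the root:
  Iris plays z
  Juno plays C at [z]
  Iris plays f at [z-C]
→ terminal payoff (4, 1).
(Iris's choice at the information set {x-q, x-r} is never reached on this path, so it doesn't affect the outcome.)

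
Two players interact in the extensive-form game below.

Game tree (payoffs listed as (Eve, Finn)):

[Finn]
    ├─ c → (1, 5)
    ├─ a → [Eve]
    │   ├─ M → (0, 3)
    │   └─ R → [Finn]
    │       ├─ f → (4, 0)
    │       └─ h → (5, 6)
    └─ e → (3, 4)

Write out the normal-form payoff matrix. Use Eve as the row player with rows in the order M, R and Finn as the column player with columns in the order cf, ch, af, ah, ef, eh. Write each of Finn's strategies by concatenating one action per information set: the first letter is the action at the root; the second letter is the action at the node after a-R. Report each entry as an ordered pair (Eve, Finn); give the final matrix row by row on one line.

           cf       ch       af       ah       ef       eh
   M    (1,5)    (1,5)    (0,3)    (0,3)    (3,4)    (3,4)
   R    (1,5)    (1,5)    (4,0)    (5,6)    (3,4)    (3,4)

M: (1,5) (1,5) (0,3) (0,3) (3,4) (3,4) | R: (1,5) (1,5) (4,0) (5,6) (3,4) (3,4)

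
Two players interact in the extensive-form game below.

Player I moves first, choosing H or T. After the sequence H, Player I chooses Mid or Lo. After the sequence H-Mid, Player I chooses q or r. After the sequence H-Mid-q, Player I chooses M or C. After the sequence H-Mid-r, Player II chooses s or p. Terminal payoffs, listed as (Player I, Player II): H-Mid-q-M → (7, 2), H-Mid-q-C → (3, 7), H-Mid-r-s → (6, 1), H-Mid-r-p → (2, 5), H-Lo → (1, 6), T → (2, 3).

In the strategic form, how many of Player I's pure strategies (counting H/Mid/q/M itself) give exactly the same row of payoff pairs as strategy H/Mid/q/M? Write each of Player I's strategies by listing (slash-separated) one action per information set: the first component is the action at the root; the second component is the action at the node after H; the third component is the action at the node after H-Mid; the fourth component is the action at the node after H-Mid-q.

Row for H/Mid/q/M (columns s, p): (7,2) (7,2).
Every one of Player I's information sets is on the play path for some reply by Player II when Player I follows H/Mid/q/M.
Changing the action at any of them therefore changes at least one column, so only H/Mid/q/M itself gives this row.

1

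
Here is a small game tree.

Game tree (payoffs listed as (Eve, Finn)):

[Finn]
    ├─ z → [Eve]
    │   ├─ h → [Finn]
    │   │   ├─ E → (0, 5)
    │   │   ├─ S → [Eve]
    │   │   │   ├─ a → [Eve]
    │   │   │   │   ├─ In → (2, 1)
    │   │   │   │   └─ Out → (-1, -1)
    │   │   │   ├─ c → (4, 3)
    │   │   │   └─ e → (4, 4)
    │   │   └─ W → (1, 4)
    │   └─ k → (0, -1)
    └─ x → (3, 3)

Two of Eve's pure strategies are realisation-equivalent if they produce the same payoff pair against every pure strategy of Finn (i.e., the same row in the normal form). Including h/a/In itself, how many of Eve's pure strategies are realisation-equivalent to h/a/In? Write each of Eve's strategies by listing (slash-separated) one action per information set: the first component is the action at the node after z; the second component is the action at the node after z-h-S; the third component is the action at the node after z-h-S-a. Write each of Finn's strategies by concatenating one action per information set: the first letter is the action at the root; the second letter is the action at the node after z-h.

Row for h/a/In (columns zE, zS, zW, xE, xS, xW): (0,5) (2,1) (1,4) (3,3) (3,3) (3,3).
Every one of Eve's information sets is on the play path for some reply by Finn when Eve follows h/a/In.
Changing the action at any of them therefore changes at least one column, so only h/a/In itself gives this row.

1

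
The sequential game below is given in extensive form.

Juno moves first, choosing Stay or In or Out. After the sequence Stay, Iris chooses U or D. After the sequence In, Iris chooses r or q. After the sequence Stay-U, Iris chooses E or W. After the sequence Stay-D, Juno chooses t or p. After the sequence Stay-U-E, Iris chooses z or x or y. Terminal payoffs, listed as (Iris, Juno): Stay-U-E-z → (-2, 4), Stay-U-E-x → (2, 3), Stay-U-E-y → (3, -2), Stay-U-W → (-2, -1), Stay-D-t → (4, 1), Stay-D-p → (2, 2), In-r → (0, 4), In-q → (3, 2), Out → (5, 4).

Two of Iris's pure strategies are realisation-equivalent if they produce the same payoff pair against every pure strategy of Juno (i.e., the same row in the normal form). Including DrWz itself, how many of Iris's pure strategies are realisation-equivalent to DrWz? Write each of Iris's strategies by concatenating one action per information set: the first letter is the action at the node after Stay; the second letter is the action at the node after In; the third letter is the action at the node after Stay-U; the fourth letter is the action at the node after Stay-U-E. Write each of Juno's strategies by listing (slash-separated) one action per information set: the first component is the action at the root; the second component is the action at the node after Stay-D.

Row for DrWz (columns Stay/t, Stay/p, In/t, In/p, Out/t, Out/p): (4,1) (2,2) (0,4) (0,4) (5,4) (5,4).
Under DrWz, Iris's choice at the node after Stay-U and at the node after Stay-U-E can never be reached regardless of what Juno does, so varying those choices leaves every outcome unchanged.
Holding the reachable choices fixed and varying the unreachable ones freely already gives 2 × 3 = 6 equivalent strategies.
No other strategy reproduces this row, so those 6 are the full class: DrEz, DrEx, DrEy, DrWz, DrWx, DrWy.

6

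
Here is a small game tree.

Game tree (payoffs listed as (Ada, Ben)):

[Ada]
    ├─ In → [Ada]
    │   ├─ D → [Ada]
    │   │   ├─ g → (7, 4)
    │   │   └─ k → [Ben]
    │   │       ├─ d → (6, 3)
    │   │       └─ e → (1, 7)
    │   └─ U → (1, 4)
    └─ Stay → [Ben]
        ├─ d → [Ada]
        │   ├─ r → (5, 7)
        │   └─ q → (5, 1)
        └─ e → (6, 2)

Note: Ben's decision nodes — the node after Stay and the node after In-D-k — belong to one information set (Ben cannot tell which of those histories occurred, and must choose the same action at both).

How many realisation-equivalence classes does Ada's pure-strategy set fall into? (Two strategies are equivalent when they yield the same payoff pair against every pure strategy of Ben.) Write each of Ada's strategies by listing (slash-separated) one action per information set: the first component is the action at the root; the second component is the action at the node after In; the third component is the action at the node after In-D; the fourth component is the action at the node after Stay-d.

Ada has 16 pure strategies: In/D/g/r, In/D/g/q, In/D/k/r, In/D/k/q, In/U/g/r, In/U/g/q, In/U/k/r, In/U/k/q, Stay/D/g/r, Stay/D/g/q, Stay/D/k/r, Stay/D/k/q, Stay/U/g/r, Stay/U/g/q, Stay/U/k/r, Stay/U/k/q. Columns: d, e.
{In/D/g/r, In/D/g/q} → row (7,4) (7,4)
{In/D/k/r, In/D/k/q} → row (6,3) (1,7)
{In/U/g/r, In/U/g/q, In/U/k/r, In/U/k/q} → row (1,4) (1,4)
{Stay/D/g/r, Stay/D/k/r, Stay/U/g/r, Stay/U/k/r} → row (5,7) (6,2)
{Stay/D/g/q, Stay/D/k/q, Stay/U/g/q, Stay/U/k/q} → row (5,1) (6,2)
That's 5 distinct rows out of 16 strategies.

5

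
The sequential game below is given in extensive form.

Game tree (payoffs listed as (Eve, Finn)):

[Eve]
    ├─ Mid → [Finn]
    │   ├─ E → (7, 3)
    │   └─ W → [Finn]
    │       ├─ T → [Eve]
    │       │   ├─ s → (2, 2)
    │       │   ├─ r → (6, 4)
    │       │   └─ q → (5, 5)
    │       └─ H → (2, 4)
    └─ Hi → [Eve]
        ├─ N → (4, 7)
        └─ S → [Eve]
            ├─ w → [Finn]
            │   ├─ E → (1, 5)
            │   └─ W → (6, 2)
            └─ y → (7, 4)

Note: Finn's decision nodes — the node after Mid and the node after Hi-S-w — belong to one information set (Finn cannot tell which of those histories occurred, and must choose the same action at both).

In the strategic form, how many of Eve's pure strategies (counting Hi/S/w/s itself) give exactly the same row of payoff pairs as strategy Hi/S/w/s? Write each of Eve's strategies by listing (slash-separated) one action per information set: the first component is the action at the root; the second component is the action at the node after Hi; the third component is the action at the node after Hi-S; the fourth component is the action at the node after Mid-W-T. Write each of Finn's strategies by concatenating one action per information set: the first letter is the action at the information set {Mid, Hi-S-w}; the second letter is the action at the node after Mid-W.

Row for Hi/S/w/s (columns ET, EH, WT, WH): (1,5) (1,5) (6,2) (6,2).
Under Hi/S/w/s, Eve's choice at the node after Mid-W-T can never be reached regardless of what Finn does, so varying those choices leaves every outcome unchanged.
Holding the reachable choices fixed and varying the unreachable one freely already gives 3 equivalent strategies.
No other strategy reproduces this row, so those 3 are the full class: Hi/S/w/s, Hi/S/w/r, Hi/S/w/q.

3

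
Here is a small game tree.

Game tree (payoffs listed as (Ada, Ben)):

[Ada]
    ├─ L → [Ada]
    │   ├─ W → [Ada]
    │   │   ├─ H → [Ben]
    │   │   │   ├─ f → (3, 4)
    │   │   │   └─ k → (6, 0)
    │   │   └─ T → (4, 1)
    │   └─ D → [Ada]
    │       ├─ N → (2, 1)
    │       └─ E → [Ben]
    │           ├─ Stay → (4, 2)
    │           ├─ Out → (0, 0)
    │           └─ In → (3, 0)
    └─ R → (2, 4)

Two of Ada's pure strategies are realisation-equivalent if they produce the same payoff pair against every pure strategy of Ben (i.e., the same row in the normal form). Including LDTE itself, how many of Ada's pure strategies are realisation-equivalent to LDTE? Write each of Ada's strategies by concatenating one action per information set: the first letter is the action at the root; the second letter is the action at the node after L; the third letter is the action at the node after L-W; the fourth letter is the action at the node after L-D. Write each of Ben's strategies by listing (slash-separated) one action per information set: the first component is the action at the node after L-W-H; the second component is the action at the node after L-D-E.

2

Row for LDTE (columns f/Stay, f/Out, f/In, k/Stay, k/Out, k/In): (4,2) (0,0) (3,0) (4,2) (0,0) (3,0).
Under LDTE, Ada's choice at the node after L-W can never be reached regardless of what Ben does, so varying those choices leaves every outcome unchanged.
Holding the reachable choices fixed and varying the unreachable one freely already gives 2 equivalent strategies.
No other strategy reproduces this row, so those 2 are the full class: LDHE, LDTE.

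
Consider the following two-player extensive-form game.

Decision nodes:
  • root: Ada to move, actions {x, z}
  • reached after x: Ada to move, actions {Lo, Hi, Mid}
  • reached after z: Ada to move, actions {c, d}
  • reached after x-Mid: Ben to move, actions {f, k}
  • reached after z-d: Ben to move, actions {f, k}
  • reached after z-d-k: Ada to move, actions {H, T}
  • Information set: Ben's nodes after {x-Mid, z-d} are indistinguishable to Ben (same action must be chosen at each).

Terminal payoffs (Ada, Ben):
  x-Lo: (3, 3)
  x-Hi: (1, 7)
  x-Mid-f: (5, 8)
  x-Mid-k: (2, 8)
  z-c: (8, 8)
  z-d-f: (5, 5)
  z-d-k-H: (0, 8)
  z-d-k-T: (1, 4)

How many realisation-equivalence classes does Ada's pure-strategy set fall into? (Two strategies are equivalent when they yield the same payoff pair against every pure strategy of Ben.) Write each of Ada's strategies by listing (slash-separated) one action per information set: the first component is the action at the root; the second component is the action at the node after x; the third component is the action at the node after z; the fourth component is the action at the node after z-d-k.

6

Ada has 24 pure strategies: x/Lo/c/H, x/Lo/c/T, x/Lo/d/H, x/Lo/d/T, x/Hi/c/H, x/Hi/c/T, x/Hi/d/H, x/Hi/d/T, x/Mid/c/H, x/Mid/c/T, x/Mid/d/H, x/Mid/d/T, z/Lo/c/H, z/Lo/c/T, z/Lo/d/H, z/Lo/d/T, z/Hi/c/H, z/Hi/c/T, z/Hi/d/H, z/Hi/d/T, z/Mid/c/H, z/Mid/c/T, z/Mid/d/H, z/Mid/d/T. Columns: f, k.
{x/Lo/c/H, x/Lo/c/T, x/Lo/d/H, x/Lo/d/T} → row (3,3) (3,3)
{x/Hi/c/H, x/Hi/c/T, x/Hi/d/H, x/Hi/d/T} → row (1,7) (1,7)
{x/Mid/c/H, x/Mid/c/T, x/Mid/d/H, x/Mid/d/T} → row (5,8) (2,8)
{z/Lo/c/H, z/Lo/c/T, z/Hi/c/H, z/Hi/c/T, z/Mid/c/H, z/Mid/c/T} → row (8,8) (8,8)
{z/Lo/d/H, z/Hi/d/H, z/Mid/d/H} → row (5,5) (0,8)
{z/Lo/d/T, z/Hi/d/T, z/Mid/d/T} → row (5,5) (1,4)
That's 6 distinct rows out of 24 strategies.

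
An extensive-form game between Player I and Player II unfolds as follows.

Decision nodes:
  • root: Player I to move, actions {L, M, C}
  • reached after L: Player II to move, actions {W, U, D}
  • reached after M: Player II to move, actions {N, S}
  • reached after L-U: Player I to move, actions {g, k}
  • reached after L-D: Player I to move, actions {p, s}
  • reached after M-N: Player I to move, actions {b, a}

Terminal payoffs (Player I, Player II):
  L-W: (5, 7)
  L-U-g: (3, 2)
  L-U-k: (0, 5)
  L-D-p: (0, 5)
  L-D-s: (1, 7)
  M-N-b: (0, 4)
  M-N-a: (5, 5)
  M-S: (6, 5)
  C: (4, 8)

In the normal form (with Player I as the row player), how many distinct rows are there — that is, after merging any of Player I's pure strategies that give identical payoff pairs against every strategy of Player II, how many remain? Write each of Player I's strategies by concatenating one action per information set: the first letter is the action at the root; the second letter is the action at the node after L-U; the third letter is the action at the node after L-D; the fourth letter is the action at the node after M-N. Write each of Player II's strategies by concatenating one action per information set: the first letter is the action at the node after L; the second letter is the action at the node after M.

7

Player I has 24 pure strategies: Lgpb, Lgpa, Lgsb, Lgsa, Lkpb, Lkpa, Lksb, Lksa, Mgpb, Mgpa, Mgsb, Mgsa, Mkpb, Mkpa, Mksb, Mksa, Cgpb, Cgpa, Cgsb, Cgsa, Ckpb, Ckpa, Cksb, Cksa. Columns: WN, WS, UN, US, DN, DS.
{Lgpb, Lgpa} → row (5,7) (5,7) (3,2) (3,2) (0,5) (0,5)
{Lgsb, Lgsa} → row (5,7) (5,7) (3,2) (3,2) (1,7) (1,7)
{Lkpb, Lkpa} → row (5,7) (5,7) (0,5) (0,5) (0,5) (0,5)
{Lksb, Lksa} → row (5,7) (5,7) (0,5) (0,5) (1,7) (1,7)
{Mgpb, Mgsb, Mkpb, Mksb} → row (0,4) (6,5) (0,4) (6,5) (0,4) (6,5)
{Mgpa, Mgsa, Mkpa, Mksa} → row (5,5) (6,5) (5,5) (6,5) (5,5) (6,5)
{Cgpb, Cgpa, Cgsb, Cgsa, Ckpb, Ckpa, Cksb, Cksa} → row (4,8) (4,8) (4,8) (4,8) (4,8) (4,8)
That's 7 distinct rows out of 24 strategies.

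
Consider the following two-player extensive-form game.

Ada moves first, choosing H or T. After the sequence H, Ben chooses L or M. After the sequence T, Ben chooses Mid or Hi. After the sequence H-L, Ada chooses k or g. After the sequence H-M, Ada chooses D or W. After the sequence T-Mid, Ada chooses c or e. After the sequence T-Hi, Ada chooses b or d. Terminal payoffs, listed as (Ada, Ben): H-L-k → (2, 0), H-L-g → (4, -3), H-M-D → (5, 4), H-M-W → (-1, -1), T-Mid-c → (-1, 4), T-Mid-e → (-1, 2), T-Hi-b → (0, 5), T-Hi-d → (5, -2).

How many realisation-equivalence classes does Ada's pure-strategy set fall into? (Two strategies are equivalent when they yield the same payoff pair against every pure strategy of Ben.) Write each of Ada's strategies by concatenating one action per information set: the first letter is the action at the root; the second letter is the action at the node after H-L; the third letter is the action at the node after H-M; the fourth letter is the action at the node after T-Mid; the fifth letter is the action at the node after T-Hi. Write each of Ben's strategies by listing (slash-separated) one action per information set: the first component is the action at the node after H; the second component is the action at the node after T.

Ada has 32 pure strategies: HkDcb, HkDcd, HkDeb, HkDed, HkWcb, HkWcd, HkWeb, HkWed, HgDcb, HgDcd, HgDeb, HgDed, HgWcb, HgWcd, HgWeb, HgWed, TkDcb, TkDcd, TkDeb, TkDed, TkWcb, TkWcd, TkWeb, TkWed, TgDcb, TgDcd, TgDeb, TgDed, TgWcb, TgWcd, TgWeb, TgWed. Columns: L/Mid, L/Hi, M/Mid, M/Hi.
{HkDcb, HkDcd, HkDeb, HkDed} → row (2,0) (2,0) (5,4) (5,4)
{HkWcb, HkWcd, HkWeb, HkWed} → row (2,0) (2,0) (-1,-1) (-1,-1)
{HgDcb, HgDcd, HgDeb, HgDed} → row (4,-3) (4,-3) (5,4) (5,4)
{HgWcb, HgWcd, HgWeb, HgWed} → row (4,-3) (4,-3) (-1,-1) (-1,-1)
{TkDcb, TkWcb, TgDcb, TgWcb} → row (-1,4) (0,5) (-1,4) (0,5)
{TkDcd, TkWcd, TgDcd, TgWcd} → row (-1,4) (5,-2) (-1,4) (5,-2)
{TkDeb, TkWeb, TgDeb, TgWeb} → row (-1,2) (0,5) (-1,2) (0,5)
{TkDed, TkWed, TgDed, TgWed} → row (-1,2) (5,-2) (-1,2) (5,-2)
That's 8 distinct rows out of 32 strategies.

8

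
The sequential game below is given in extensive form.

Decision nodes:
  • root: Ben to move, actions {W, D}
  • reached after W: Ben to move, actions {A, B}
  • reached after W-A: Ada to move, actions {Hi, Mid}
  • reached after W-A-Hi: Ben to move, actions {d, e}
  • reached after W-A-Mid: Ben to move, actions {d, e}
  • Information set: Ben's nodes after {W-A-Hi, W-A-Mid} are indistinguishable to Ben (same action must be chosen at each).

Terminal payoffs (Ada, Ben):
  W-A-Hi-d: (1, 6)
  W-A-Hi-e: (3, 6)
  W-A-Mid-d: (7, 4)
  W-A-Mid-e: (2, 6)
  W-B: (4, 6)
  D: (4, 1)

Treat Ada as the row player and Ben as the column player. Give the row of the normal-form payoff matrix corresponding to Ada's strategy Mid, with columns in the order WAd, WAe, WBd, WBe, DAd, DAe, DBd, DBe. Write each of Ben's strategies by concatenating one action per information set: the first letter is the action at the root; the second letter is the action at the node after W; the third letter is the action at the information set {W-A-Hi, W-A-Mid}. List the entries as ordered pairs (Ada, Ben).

vs WAd: Ben plays W → Ben plays A at [W] → Ada plays Mid at [W-A] → Ben plays d at [W-A-Mid] → (7, 4)
vs WAe: Ben plays W → Ben plays A at [W] → Ada plays Mid at [W-A] → Ben plays e at [W-A-Mid] → (2, 6)
vs WBd: Ben plays W → Ben plays B at [W] → (4, 6)
vs WBe: Ben plays W → Ben plays B at [W] → (4, 6)
vs DAd: Ben plays D → (4, 1)
vs DAe: Ben plays D → (4, 1)
vs DBd: Ben plays D → (4, 1)
vs DBe: Ben plays D → (4, 1)

(7,4) (2,6) (4,6) (4,6) (4,1) (4,1) (4,1) (4,1)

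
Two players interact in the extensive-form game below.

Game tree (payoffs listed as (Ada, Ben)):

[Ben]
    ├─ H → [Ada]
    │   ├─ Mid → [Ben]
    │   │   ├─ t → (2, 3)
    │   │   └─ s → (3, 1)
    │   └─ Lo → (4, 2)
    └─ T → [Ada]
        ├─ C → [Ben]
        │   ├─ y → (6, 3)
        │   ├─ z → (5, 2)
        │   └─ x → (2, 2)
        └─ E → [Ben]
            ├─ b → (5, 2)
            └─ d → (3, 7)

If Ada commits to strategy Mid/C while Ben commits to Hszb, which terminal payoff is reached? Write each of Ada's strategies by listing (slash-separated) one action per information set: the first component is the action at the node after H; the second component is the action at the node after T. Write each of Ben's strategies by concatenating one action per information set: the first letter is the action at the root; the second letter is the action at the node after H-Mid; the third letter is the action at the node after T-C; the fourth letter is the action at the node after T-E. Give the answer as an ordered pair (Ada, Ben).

(3, 1)

Trace the play path from the root:
  Ben plays H
  Ada plays Mid at [H]
  Ben plays s at [H-Mid]
→ terminal payoff (3, 1).
(Ada's choice at the node after T is never reached on this path, so it doesn't affect the outcome.)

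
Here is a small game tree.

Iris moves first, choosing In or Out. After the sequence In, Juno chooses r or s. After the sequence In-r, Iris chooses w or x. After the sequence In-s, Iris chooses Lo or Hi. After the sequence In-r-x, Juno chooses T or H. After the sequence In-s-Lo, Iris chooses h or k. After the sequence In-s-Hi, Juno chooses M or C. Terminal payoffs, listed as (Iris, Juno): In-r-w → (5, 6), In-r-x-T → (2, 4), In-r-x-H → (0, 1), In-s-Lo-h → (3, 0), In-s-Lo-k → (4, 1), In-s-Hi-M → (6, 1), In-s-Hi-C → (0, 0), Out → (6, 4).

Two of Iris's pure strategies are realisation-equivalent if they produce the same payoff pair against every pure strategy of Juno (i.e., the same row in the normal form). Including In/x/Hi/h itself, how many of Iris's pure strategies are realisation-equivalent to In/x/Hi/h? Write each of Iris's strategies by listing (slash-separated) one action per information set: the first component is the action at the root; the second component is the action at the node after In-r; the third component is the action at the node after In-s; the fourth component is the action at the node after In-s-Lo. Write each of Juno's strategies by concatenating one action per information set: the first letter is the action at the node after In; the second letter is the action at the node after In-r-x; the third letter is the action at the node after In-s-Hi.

2

Row for In/x/Hi/h (columns rTM, rTC, rHM, rHC, sTM, sTC, sHM, sHC): (2,4) (2,4) (0,1) (0,1) (6,1) (0,0) (6,1) (0,0).
Under In/x/Hi/h, Iris's choice at the node after In-s-Lo can never be reached regardless of what Juno does, so varying those choices leaves every outcome unchanged.
Holding the reachable choices fixed and varying the unreachable one freely already gives 2 equivalent strategies.
No other strategy reproduces this row, so those 2 are the full class: In/x/Hi/h, In/x/Hi/k.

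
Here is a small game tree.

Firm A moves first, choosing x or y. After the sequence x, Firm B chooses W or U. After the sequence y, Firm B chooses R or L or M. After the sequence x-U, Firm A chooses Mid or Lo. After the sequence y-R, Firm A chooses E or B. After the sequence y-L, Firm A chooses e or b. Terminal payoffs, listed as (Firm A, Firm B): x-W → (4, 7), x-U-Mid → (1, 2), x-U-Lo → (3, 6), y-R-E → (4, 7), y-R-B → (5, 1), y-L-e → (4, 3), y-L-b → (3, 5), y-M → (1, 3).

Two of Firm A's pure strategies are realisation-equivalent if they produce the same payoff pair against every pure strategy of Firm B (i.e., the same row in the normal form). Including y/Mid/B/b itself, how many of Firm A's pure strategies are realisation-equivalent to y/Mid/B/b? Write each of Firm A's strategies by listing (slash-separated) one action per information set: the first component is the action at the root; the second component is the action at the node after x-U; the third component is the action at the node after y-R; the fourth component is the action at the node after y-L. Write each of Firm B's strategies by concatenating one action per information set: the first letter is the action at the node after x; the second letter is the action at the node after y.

Row for y/Mid/B/b (columns WR, WL, WM, UR, UL, UM): (5,1) (3,5) (1,3) (5,1) (3,5) (1,3).
Under y/Mid/B/b, Firm A's choice at the node after x-U can never be reached regardless of what Firm B does, so varying those choices leaves every outcome unchanged.
Holding the reachable choices fixed and varying the unreachable one freely already gives 2 equivalent strategies.
No other strategy reproduces this row, so those 2 are the full class: y/Mid/B/b, y/Lo/B/b.

2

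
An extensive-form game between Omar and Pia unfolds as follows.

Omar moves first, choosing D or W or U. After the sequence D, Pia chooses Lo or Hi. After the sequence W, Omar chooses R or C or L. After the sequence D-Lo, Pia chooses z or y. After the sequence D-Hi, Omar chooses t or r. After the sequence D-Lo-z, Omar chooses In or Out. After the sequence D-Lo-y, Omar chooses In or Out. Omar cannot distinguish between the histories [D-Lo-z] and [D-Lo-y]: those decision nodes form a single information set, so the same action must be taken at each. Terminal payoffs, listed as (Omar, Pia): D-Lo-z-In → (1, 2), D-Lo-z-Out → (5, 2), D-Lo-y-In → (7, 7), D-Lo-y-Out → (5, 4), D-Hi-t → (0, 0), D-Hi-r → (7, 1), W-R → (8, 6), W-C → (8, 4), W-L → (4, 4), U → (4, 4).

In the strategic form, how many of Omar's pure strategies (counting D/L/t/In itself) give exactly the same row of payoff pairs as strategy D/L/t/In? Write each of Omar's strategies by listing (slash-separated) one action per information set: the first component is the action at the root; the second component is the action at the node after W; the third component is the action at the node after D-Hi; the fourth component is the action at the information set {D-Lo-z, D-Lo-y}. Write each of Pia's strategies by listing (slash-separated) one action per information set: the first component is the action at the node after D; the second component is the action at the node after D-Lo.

Row for D/L/t/In (columns Lo/z, Lo/y, Hi/z, Hi/y): (1,2) (7,7) (0,0) (0,0).
Under D/L/t/In, Omar's choice at the node after W can never be reached regardless of what Pia does, so varying those choices leaves every outcome unchanged.
Holding the reachable choices fixed and varying the unreachable one freely already gives 3 equivalent strategies.
No other strategy reproduces this row, so those 3 are the full class: D/R/t/In, D/C/t/In, D/L/t/In.

3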